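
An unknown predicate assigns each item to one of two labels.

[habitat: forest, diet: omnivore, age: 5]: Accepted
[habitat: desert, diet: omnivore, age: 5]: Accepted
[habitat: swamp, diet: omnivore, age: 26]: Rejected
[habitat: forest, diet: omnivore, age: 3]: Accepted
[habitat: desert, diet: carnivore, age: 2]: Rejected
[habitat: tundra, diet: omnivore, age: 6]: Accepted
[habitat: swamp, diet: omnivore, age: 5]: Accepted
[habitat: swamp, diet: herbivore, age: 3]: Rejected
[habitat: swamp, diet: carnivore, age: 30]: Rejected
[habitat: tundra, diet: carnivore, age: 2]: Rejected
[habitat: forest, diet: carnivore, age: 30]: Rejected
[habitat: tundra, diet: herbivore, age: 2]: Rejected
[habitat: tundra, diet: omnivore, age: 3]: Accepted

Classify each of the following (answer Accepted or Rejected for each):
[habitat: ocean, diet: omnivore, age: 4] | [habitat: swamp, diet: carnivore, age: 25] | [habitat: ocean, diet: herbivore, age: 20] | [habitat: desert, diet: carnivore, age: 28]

Accepted, Rejected, Rejected, Rejected

The distinguishing property — diet is omnivore AND age ≤ 6 — holds for all the 'Accepted' cases and none of the 'Rejected' cases.
Accepted: [habitat: ocean, diet: omnivore, age: 4], since diet is omnivore, age = 4. Rejected: [habitat: swamp, diet: carnivore, age: 25], since diet is carnivore, age = 25. Rejected: [habitat: ocean, diet: herbivore, age: 20], since diet is herbivore, age = 20. Rejected: [habitat: desert, diet: carnivore, age: 28], since diet is carnivore, age = 28.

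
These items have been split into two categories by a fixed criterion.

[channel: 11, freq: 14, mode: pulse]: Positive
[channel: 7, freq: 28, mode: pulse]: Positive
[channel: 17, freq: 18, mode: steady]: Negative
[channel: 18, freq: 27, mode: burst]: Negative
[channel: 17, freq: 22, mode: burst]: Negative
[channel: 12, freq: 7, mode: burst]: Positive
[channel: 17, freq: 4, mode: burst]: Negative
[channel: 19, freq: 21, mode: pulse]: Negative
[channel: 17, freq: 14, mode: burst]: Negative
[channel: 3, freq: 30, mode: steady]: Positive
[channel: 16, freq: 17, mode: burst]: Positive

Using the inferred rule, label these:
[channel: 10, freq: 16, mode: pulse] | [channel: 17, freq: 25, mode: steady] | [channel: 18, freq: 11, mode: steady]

Positive, Negative, Negative

The rule appears to be: channel ≤ 16.
[channel: 10, freq: 16, mode: pulse] — channel = 10, hence Positive.
[channel: 17, freq: 25, mode: steady] — channel = 17, hence Negative.
[channel: 18, freq: 11, mode: steady] — channel = 18, hence Negative.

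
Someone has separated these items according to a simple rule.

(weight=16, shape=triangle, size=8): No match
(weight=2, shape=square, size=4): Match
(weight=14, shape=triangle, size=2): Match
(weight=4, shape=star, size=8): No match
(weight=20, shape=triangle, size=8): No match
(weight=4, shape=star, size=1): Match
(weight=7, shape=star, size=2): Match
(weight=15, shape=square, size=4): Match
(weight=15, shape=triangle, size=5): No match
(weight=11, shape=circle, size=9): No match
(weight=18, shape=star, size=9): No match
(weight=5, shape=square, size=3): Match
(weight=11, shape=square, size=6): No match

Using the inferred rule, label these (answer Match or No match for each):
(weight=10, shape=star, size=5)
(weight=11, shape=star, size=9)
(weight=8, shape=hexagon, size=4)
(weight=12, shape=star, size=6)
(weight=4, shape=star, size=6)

No match, No match, Match, No match, No match

'Match' ⟺ size ≤ 4.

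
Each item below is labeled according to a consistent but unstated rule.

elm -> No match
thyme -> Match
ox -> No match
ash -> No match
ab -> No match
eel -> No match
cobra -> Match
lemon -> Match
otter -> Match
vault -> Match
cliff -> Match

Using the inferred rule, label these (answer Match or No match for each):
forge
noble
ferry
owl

A rule that fits every label: length 5 — true of each 'Match' example, false of each 'No match' one.

Match, Match, Match, No match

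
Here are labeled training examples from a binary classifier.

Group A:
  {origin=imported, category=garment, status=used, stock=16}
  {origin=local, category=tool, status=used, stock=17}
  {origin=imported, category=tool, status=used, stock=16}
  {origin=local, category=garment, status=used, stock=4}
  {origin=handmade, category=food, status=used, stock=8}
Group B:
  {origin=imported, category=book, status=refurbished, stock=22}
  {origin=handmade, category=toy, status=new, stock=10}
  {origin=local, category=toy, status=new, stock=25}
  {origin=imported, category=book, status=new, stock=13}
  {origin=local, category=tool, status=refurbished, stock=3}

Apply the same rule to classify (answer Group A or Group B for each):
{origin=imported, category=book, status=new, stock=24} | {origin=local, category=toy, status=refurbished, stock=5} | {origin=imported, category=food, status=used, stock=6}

One predicate separates the groups cleanly: status is used.
{origin=imported, category=book, status=new, stock=24}: status is new — doesn't qualify, so Group B.
{origin=local, category=toy, status=refurbished, stock=5}: status is refurbished — doesn't qualify, so Group B.
{origin=imported, category=food, status=used, stock=6}: status is used — checks out, so Group A.

Group B, Group B, Group A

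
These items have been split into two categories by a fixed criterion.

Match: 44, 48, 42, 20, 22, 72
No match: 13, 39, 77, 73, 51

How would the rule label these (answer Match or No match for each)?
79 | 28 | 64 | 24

No match, Match, Match, Match

The pattern is that an item is 'Match' exactly when: even.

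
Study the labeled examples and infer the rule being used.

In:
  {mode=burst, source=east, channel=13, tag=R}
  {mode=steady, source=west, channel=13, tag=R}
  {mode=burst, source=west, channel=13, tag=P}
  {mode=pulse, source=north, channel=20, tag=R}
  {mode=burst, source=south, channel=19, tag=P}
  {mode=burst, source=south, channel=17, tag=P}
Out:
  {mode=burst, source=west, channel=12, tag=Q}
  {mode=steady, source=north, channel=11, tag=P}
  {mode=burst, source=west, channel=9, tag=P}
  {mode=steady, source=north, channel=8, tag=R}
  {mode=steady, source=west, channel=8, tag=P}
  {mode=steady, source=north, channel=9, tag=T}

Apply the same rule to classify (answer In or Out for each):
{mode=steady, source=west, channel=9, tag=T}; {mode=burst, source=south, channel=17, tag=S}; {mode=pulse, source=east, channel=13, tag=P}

Out, In, In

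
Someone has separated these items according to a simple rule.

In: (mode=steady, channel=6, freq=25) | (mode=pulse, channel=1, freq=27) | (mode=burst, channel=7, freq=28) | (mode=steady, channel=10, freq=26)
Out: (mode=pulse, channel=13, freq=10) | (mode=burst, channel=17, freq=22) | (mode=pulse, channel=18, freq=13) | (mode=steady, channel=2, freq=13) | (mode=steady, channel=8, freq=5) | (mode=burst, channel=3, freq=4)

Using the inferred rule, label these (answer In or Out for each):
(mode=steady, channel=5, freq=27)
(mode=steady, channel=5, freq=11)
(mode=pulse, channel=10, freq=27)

The pattern is that an item is 'In' exactly when: freq ≥ 25.
(mode=steady, channel=5, freq=27): freq = 27, fits → In. (mode=steady, channel=5, freq=11): freq = 11, does not fit → Out. (mode=pulse, channel=10, freq=27): freq = 27, fits → In.

In, Out, In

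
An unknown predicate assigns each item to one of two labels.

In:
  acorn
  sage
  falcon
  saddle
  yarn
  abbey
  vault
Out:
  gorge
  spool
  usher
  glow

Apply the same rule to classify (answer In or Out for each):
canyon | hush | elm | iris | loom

One predicate separates the groups cleanly: contains 'a'.

In, Out, Out, Out, Out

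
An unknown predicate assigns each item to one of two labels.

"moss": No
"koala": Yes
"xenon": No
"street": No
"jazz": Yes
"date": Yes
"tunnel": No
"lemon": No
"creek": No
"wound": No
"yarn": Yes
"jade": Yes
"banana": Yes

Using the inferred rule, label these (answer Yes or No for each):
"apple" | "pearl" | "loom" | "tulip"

Yes, Yes, No, No

Every 'Yes' example satisfies: contains 'a'. None of the 'No' examples do.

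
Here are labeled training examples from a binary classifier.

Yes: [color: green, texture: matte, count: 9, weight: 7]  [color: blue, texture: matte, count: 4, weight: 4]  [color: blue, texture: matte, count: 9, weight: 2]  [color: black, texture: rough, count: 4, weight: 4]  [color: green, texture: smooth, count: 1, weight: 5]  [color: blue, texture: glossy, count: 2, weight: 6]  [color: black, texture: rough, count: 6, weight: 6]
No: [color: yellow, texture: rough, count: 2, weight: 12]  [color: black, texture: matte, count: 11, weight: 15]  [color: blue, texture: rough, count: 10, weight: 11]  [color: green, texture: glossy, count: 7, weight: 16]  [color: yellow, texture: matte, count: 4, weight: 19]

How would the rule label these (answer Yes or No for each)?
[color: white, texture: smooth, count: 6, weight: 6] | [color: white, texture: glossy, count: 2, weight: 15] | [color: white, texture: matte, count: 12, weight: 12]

The distinguishing property — weight ≤ 7 — holds for all the 'Yes' cases and none of the 'No' cases.
[color: white, texture: smooth, count: 6, weight: 6] → weight = 6 → Yes.
[color: white, texture: glossy, count: 2, weight: 15] → weight = 15 → No.
[color: white, texture: matte, count: 12, weight: 12] → weight = 12 → No.

Yes, No, No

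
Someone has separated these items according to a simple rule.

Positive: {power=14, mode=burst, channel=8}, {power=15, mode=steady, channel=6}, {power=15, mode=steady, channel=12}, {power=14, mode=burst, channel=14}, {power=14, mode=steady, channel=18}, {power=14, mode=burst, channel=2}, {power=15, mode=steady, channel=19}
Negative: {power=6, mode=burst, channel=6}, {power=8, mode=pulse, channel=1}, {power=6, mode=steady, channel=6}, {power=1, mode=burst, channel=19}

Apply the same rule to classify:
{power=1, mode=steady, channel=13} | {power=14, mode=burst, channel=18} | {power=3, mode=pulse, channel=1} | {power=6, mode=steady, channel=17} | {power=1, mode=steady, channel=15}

Rule: power ≥ 14. This holds for each 'Positive' example and fails for each 'Negative' one.
{power=1, mode=steady, channel=13}: power = 1, does not pass → Negative.
{power=14, mode=burst, channel=18}: power = 14, meets the rule → Positive.
{power=3, mode=pulse, channel=1}: power = 3, does not pass → Negative.
{power=6, mode=steady, channel=17}: power = 6, does not pass → Negative.
{power=1, mode=steady, channel=15}: power = 1, does not pass → Negative.

Negative, Positive, Negative, Negative, Negative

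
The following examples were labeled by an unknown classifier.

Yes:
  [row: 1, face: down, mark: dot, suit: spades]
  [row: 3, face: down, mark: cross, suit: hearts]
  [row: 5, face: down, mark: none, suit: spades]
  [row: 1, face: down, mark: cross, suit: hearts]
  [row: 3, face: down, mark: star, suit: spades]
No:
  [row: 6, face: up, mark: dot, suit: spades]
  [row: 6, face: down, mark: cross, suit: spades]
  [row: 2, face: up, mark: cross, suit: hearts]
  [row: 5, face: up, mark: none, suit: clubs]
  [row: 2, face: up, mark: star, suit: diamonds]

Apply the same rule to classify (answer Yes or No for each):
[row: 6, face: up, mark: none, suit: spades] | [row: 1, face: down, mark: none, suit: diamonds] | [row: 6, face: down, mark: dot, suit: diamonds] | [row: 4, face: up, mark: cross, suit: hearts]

The classifier is using: face is down AND row ≤ 5.
[row: 6, face: up, mark: none, suit: spades] — face is up, row = 6, hence No. [row: 1, face: down, mark: none, suit: diamonds] — face is down, row = 1, hence Yes. [row: 6, face: down, mark: dot, suit: diamonds] — face is down, row = 6, hence No. [row: 4, face: up, mark: cross, suit: hearts] — face is up, row = 4, hence No.

No, Yes, No, No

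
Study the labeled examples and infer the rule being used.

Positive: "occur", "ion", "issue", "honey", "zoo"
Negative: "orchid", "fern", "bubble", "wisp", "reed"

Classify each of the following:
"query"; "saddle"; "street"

Positive, Negative, Negative

A rule that fits every label: odd length — true of each 'Positive' example, false of each 'Negative' one.
"query" → length 5 → Positive. "saddle" → length 6 → Negative. "street" → length 6 → Negative.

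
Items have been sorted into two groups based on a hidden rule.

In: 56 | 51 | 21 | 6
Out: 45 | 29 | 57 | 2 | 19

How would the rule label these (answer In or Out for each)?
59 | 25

All 'In' examples share one property — ≡ 1 (mod 5) — and every 'Out' example lacks it.
59: 59 mod 5 = 4, doesn't qualify → Out.
25: 25 mod 5 = 0, doesn't qualify → Out.

Out, Out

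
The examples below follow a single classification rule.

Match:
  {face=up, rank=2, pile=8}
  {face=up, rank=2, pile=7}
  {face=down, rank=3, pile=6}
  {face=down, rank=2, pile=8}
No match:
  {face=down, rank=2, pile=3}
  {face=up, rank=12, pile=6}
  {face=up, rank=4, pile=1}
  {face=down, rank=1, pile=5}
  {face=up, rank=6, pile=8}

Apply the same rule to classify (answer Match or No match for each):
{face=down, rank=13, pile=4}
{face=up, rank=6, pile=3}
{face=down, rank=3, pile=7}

Rule: rank ≤ 3 AND pile ≥ 6. This holds for each 'Match' example and fails for each 'No match' one.
{face=down, rank=13, pile=4} — rank = 13, pile = 4, hence No match. {face=up, rank=6, pile=3} — rank = 6, pile = 3, hence No match. {face=down, rank=3, pile=7} — rank = 3, pile = 7, hence Match.

No match, No match, Match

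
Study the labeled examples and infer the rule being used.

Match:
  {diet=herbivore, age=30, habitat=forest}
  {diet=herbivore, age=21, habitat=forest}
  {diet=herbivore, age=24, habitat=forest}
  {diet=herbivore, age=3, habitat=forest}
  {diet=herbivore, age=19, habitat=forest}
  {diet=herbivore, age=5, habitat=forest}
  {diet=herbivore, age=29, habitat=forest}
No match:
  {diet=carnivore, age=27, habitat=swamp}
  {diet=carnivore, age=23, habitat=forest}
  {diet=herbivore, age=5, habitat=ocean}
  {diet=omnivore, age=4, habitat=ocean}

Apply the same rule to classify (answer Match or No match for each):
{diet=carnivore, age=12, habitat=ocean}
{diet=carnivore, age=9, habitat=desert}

A rule that fits every label: habitat is forest AND diet is herbivore — true of each 'Match' example, false of each 'No match' one.

No match, No match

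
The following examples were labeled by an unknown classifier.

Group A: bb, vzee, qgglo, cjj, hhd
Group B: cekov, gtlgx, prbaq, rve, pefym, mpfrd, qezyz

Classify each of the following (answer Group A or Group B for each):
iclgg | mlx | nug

Rule: has a double letter. This holds for each 'Group A' example and fails for each 'Group B' one.

Group A, Group B, Group B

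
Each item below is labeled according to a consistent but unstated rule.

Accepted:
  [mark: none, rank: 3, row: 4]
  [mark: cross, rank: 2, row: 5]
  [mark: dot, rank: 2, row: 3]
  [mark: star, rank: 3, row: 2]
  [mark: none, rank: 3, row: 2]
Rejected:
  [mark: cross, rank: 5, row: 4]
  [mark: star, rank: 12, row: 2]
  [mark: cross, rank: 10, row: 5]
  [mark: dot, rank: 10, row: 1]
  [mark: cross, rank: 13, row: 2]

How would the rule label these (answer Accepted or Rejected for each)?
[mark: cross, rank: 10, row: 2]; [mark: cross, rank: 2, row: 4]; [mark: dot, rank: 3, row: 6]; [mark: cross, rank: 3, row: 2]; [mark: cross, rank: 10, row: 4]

Rejected, Accepted, Accepted, Accepted, Rejected

All 'Accepted' examples share one property — rank ≤ 3 — and every 'Rejected' example lacks it.
[mark: cross, rank: 10, row: 2] — rank = 10, hence Rejected. [mark: cross, rank: 2, row: 4] — rank = 2, hence Accepted. [mark: dot, rank: 3, row: 6] — rank = 3, hence Accepted. [mark: cross, rank: 3, row: 2] — rank = 3, hence Accepted. [mark: cross, rank: 10, row: 4] — rank = 10, hence Rejected.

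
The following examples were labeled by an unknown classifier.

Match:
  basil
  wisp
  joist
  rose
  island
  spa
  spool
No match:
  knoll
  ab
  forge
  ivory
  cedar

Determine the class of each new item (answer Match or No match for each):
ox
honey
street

Checking candidate rules against both groups, what survives is: contains 's'.
ox: no 's' — fails the rule, so No match.
honey: no 's' — fails the rule, so No match.
street: has 's' — passes, so Match.

No match, No match, Match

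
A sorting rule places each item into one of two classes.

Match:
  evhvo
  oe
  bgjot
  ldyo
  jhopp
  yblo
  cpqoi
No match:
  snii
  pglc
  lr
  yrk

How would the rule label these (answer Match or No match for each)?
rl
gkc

No match, No match

The classifier is using: contains 'o'.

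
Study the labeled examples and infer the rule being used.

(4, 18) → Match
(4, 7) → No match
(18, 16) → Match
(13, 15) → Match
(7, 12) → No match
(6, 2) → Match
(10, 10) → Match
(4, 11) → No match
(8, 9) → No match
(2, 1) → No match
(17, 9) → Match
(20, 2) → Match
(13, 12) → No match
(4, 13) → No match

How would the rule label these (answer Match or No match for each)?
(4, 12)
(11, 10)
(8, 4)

Checking candidate rules against both groups, what survives is: sum is even.
(4, 12): Match (4+12 = 16).
(11, 10): No match (11+10 = 21).
(8, 4): Match (8+4 = 12).

Match, No match, Match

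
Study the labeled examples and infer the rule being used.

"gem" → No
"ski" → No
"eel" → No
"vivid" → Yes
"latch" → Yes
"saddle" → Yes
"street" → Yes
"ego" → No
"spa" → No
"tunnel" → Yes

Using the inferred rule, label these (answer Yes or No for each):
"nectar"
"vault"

The pattern is that an item is 'Yes' exactly when: length ≥ 5.
"nectar": length 6, matches → Yes.
"vault": length 5, matches → Yes.

Yes, Yes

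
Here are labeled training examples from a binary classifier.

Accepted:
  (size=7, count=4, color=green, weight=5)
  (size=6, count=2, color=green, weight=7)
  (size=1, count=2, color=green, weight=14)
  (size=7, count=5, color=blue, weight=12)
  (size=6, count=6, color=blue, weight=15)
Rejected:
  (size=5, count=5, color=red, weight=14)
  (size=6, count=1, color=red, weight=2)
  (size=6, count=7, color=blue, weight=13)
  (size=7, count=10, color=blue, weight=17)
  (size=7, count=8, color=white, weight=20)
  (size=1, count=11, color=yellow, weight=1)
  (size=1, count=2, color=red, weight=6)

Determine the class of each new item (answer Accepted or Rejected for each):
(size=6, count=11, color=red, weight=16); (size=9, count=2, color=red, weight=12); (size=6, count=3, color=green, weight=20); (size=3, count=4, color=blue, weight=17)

Rejected, Rejected, Accepted, Accepted

The distinguishing property — color is not red AND count ≤ 6 — holds for all the 'Accepted' cases and none of the 'Rejected' cases.
(size=6, count=11, color=red, weight=16): color is red, count = 11 — fails this test, so Rejected.
(size=9, count=2, color=red, weight=12): color is red, count = 2 — fails this test, so Rejected.
(size=6, count=3, color=green, weight=20): color is green, count = 3 — passes, so Accepted.
(size=3, count=4, color=blue, weight=17): color is blue, count = 4 — passes, so Accepted.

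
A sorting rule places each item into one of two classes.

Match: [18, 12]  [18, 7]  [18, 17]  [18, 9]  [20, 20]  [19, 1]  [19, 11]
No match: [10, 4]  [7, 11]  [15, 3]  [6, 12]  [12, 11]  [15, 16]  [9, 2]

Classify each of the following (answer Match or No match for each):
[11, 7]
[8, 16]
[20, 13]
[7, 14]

Rule: first ≥ 16. This holds for each 'Match' example and fails for each 'No match' one.
No match: [11, 7], since first 11. No match: [8, 16], since first 8. Match: [20, 13], since first 20. No match: [7, 14], since first 7.

No match, No match, Match, No match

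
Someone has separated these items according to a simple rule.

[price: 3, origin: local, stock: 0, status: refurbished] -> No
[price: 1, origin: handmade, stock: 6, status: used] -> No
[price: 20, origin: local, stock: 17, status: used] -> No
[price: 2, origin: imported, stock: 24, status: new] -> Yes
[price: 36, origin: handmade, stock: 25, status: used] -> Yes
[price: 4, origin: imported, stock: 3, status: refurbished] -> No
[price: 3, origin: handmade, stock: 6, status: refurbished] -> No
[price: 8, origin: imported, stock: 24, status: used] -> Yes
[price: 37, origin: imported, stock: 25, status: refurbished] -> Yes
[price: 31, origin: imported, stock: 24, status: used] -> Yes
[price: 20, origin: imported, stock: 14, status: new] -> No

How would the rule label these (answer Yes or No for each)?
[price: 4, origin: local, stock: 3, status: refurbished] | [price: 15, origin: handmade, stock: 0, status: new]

No, No

All 'Yes' examples share one property — stock ≥ 24 — and every 'No' example lacks it.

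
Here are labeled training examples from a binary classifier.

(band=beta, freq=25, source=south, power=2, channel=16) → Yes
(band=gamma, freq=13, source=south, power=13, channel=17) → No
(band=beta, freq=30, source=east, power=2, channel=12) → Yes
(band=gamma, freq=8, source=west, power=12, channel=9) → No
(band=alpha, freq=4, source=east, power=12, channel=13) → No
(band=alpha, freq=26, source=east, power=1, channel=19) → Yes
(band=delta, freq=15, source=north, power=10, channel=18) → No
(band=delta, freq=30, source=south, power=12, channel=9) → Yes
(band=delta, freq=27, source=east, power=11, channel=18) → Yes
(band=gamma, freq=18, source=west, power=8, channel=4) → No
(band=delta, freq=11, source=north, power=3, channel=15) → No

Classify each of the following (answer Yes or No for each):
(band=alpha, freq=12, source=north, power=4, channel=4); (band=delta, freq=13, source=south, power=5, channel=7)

No, No

One predicate separates the groups cleanly: freq ≥ 25.
(band=alpha, freq=12, source=north, power=4, channel=4): freq = 12, fails the rule → No.
(band=delta, freq=13, source=south, power=5, channel=7): freq = 13, fails the rule → No.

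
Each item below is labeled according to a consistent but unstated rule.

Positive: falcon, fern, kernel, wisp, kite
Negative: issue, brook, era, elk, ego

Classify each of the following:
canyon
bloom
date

Positive, Negative, Positive

The classifier is using: even length.
canyon: length 6 — passes, so Positive.
bloom: length 5 — fails the rule, so Negative.
date: length 4 — passes, so Positive.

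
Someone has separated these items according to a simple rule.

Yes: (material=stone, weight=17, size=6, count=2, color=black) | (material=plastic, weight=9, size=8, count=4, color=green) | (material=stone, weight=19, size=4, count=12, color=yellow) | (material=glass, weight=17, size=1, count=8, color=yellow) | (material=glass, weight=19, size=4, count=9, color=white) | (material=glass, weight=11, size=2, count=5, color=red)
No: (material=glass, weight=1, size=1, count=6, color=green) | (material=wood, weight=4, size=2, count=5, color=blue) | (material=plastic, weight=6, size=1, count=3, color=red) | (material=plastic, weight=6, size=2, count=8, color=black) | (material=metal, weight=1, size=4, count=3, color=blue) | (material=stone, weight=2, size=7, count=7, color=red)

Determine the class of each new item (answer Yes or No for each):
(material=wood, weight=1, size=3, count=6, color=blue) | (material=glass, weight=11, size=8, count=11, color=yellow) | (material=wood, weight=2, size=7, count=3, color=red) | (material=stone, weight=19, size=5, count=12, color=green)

'Yes' ⟺ weight ≥ 9.
No: (material=wood, weight=1, size=3, count=6, color=blue), since weight = 1. Yes: (material=glass, weight=11, size=8, count=11, color=yellow), since weight = 11. No: (material=wood, weight=2, size=7, count=3, color=red), since weight = 2. Yes: (material=stone, weight=19, size=5, count=12, color=green), since weight = 19.

No, Yes, No, Yes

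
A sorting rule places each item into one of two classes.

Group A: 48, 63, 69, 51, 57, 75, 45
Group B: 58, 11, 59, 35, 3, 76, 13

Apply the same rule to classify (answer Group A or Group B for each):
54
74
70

Group A, Group B, Group B

Rule: multiple of 3 AND at least 11. This holds for each 'Group A' example and fails for each 'Group B' one.
54 → 54 = 3·18, 54 ≥ 11 → Group A. 74 → 74 = 3·24 + 2, 74 ≥ 11 → Group B. 70 → 70 = 3·23 + 1, 70 ≥ 11 → Group B.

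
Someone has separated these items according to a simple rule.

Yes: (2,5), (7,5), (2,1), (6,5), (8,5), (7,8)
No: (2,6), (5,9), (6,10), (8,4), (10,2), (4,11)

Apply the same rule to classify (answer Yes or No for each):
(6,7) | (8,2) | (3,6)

All 'Yes' examples share one property — |first − second| ≤ 3 — and every 'No' example lacks it.
Yes: (6,7), since |6−7| = 1.
No: (8,2), since |8−2| = 6.
Yes: (3,6), since |3−6| = 3.

Yes, No, Yes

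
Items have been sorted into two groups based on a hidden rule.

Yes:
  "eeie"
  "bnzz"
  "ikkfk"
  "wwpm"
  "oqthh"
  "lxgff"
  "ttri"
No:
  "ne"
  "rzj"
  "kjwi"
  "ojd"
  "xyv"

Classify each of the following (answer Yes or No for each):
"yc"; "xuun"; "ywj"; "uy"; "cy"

The common property of the 'Yes' items is: has a double letter. No 'No' item has it.
"yc" — no doubled letter, hence No. "xuun" — 'uu' doubled, hence Yes. "ywj" — no doubled letter, hence No. "uy" — no doubled letter, hence No. "cy" — no doubled letter, hence No.

No, Yes, No, No, No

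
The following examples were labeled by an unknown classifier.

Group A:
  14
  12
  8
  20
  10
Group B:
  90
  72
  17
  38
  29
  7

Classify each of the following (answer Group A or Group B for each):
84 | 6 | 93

One predicate separates the groups cleanly: even AND at most 20.
84 → 84 is even, 84 > 20 → Group B.
6 → 6 is even, 6 ≤ 20 → Group A.
93 → 93 is odd, 93 > 20 → Group B.

Group B, Group A, Group B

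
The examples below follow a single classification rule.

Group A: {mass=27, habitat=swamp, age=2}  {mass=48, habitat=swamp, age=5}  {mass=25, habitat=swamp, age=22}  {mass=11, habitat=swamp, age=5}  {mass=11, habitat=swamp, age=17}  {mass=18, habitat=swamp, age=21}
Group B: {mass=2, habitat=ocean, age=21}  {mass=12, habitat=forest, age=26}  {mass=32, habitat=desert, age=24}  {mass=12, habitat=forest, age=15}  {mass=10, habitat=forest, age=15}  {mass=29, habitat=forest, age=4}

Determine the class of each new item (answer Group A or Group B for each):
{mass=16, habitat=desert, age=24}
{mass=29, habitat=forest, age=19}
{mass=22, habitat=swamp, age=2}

Group B, Group B, Group A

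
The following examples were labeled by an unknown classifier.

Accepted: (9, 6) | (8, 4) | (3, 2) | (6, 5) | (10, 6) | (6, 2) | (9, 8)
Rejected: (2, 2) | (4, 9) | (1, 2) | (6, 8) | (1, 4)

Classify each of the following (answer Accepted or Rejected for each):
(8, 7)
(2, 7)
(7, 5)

Accepted, Rejected, Accepted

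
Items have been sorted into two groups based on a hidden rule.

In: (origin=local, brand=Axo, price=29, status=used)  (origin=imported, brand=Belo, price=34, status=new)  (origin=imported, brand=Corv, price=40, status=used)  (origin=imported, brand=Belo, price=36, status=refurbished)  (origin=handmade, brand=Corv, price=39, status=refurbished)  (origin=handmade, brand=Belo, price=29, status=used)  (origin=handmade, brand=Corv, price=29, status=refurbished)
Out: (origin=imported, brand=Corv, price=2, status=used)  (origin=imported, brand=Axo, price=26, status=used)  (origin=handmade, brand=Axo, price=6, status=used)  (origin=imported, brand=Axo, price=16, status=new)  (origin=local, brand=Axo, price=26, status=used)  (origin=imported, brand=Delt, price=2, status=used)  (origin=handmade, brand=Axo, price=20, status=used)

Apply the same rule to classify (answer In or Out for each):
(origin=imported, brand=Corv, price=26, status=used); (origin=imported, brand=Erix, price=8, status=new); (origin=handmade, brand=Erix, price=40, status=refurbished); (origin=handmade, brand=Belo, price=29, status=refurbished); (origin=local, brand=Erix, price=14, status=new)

Out, Out, In, In, Out

The common property of the 'In' items is: price ≥ 29. No 'Out' item has it.
(origin=imported, brand=Corv, price=26, status=used): price = 26 — doesn't match, so Out.
(origin=imported, brand=Erix, price=8, status=new): price = 8 — doesn't match, so Out.
(origin=handmade, brand=Erix, price=40, status=refurbished): price = 40 — satisfies this, so In.
(origin=handmade, brand=Belo, price=29, status=refurbished): price = 29 — satisfies this, so In.
(origin=local, brand=Erix, price=14, status=new): price = 14 — doesn't match, so Out.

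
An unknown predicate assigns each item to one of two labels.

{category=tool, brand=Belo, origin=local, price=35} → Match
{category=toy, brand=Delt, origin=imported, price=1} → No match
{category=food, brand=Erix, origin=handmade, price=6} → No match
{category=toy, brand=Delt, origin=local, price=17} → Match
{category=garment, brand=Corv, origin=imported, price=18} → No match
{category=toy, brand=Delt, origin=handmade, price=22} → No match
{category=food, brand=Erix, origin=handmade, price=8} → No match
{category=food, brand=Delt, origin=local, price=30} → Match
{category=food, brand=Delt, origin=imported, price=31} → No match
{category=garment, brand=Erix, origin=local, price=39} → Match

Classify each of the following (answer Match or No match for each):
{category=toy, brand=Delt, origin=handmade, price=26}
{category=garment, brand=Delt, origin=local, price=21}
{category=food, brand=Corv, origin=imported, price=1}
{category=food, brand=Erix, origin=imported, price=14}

No match, Match, No match, No match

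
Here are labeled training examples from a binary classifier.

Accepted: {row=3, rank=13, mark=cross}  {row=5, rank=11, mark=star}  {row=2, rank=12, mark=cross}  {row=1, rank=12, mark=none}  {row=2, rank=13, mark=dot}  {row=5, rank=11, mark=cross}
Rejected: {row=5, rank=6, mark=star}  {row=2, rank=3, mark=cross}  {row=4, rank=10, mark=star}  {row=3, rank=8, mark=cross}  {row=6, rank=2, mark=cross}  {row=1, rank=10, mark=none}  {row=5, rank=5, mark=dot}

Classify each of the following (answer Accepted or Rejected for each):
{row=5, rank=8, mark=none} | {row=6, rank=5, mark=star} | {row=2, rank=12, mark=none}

The pattern is that an item is 'Accepted' exactly when: rank ≥ 11.
{row=5, rank=8, mark=none}: Rejected (rank = 8).
{row=6, rank=5, mark=star}: Rejected (rank = 5).
{row=2, rank=12, mark=none}: Accepted (rank = 12).

Rejected, Rejected, Accepted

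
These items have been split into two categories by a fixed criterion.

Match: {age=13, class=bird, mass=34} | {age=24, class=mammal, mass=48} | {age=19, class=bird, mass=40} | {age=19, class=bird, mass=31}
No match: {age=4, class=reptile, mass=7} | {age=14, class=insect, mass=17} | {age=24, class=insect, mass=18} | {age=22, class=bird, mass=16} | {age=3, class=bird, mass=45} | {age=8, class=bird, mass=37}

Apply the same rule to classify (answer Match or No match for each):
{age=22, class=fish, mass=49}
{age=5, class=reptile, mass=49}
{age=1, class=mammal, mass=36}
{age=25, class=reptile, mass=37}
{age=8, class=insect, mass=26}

Match, No match, No match, Match, No match

Every 'Match' example satisfies: mass ≥ 31 AND age ≥ 13. None of the 'No match' examples do.
{age=22, class=fish, mass=49} → mass = 49, age = 22 → Match. {age=5, class=reptile, mass=49} → mass = 49, age = 5 → No match. {age=1, class=mammal, mass=36} → mass = 36, age = 1 → No match. {age=25, class=reptile, mass=37} → mass = 37, age = 25 → Match. {age=8, class=insect, mass=26} → mass = 26, age = 8 → No match.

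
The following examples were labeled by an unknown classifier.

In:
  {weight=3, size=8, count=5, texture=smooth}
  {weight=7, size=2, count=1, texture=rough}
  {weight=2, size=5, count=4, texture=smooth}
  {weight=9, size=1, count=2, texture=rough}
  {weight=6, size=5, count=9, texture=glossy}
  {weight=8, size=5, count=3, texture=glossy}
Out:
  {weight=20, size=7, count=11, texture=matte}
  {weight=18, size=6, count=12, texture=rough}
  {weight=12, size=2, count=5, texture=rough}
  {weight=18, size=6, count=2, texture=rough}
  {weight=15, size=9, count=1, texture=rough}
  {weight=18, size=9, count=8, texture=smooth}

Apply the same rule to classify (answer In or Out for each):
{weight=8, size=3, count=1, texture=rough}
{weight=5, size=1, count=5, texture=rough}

The distinguishing property — weight ≤ 9 — holds for all the 'In' cases and none of the 'Out' cases.
{weight=8, size=3, count=1, texture=rough}: weight = 8 — has this property, so In.
{weight=5, size=1, count=5, texture=rough}: weight = 5 — has this property, so In.

In, In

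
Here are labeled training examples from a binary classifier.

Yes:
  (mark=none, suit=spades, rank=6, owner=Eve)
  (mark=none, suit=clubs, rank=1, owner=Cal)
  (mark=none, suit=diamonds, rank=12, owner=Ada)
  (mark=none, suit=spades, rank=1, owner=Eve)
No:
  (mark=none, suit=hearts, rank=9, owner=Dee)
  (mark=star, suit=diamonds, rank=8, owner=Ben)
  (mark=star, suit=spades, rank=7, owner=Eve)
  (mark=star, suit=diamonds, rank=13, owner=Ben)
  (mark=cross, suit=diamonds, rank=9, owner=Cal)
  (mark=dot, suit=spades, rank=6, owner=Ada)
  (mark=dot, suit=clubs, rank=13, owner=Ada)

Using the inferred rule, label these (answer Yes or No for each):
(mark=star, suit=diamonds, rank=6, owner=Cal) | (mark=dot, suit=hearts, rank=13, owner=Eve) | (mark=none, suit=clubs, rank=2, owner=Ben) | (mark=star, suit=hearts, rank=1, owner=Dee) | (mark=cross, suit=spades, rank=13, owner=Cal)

No, No, Yes, No, No

The pattern is that an item is 'Yes' exactly when: mark is none AND rank ≠ 9.
(mark=star, suit=diamonds, rank=6, owner=Cal): mark is star, rank = 6 — fails the rule, so No. (mark=dot, suit=hearts, rank=13, owner=Eve): mark is dot, rank = 13 — fails the rule, so No. (mark=none, suit=clubs, rank=2, owner=Ben): mark is none, rank = 2 — qualifies, so Yes. (mark=star, suit=hearts, rank=1, owner=Dee): mark is star, rank = 1 — fails the rule, so No. (mark=cross, suit=spades, rank=13, owner=Cal): mark is cross, rank = 13 — fails the rule, so No.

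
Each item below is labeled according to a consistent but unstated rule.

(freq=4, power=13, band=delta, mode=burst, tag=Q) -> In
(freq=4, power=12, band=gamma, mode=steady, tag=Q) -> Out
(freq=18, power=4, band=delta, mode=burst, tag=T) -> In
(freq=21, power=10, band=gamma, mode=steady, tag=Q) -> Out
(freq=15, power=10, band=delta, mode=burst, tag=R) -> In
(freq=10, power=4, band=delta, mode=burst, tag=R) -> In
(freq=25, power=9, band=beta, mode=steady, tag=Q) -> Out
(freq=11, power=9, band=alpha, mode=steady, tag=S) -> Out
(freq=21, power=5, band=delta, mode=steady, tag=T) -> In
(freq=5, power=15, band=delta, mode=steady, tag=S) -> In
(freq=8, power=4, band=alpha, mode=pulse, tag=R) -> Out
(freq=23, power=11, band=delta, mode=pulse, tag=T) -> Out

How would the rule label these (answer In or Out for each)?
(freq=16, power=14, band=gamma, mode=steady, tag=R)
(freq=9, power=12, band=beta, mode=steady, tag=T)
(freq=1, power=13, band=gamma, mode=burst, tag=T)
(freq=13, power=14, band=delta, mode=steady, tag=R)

Out, Out, Out, In

Every 'In' example satisfies: band is delta AND freq ≤ 21. None of the 'Out' examples do.
(freq=16, power=14, band=gamma, mode=steady, tag=R) — band is gamma, freq = 16, hence Out. (freq=9, power=12, band=beta, mode=steady, tag=T) — band is beta, freq = 9, hence Out. (freq=1, power=13, band=gamma, mode=burst, tag=T) — band is gamma, freq = 1, hence Out. (freq=13, power=14, band=delta, mode=steady, tag=R) — band is delta, freq = 13, hence In.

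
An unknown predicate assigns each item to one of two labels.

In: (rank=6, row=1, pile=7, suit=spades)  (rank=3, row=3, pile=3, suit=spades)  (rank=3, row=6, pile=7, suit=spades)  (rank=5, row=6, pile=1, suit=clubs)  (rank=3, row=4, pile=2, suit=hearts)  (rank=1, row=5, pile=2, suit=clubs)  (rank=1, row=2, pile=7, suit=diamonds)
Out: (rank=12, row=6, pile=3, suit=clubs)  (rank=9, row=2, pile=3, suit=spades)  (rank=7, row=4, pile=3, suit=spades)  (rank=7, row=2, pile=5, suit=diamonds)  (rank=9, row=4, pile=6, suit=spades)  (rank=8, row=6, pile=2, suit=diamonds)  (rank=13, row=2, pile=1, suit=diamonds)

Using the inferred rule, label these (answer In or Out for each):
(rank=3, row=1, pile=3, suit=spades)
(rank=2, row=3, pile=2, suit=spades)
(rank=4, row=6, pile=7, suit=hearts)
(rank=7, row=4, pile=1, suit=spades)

In, In, In, Out

The common property of the 'In' items is: rank ≤ 6. No 'Out' item has it.
(rank=3, row=1, pile=3, suit=spades): In (rank = 3). (rank=2, row=3, pile=2, suit=spades): In (rank = 2). (rank=4, row=6, pile=7, suit=hearts): In (rank = 4). (rank=7, row=4, pile=1, suit=spades): Out (rank = 7).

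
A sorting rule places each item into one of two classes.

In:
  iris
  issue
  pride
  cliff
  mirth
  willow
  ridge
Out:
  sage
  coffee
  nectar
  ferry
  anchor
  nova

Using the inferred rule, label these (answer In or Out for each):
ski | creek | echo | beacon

In, Out, Out, Out

The rule appears to be: contains 'i'.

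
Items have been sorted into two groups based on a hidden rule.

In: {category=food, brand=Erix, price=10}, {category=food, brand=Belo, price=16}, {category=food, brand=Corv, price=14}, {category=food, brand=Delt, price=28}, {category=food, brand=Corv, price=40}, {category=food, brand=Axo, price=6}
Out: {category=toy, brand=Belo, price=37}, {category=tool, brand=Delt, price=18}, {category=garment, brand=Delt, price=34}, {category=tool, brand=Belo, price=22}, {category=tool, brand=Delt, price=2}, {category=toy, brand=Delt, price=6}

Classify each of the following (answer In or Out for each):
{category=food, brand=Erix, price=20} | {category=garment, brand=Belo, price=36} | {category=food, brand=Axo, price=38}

One predicate separates the groups cleanly: category is food.
{category=food, brand=Erix, price=20}: category is food — passes, so In. {category=garment, brand=Belo, price=36}: category is garment — doesn't match, so Out. {category=food, brand=Axo, price=38}: category is food — passes, so In.

In, Out, In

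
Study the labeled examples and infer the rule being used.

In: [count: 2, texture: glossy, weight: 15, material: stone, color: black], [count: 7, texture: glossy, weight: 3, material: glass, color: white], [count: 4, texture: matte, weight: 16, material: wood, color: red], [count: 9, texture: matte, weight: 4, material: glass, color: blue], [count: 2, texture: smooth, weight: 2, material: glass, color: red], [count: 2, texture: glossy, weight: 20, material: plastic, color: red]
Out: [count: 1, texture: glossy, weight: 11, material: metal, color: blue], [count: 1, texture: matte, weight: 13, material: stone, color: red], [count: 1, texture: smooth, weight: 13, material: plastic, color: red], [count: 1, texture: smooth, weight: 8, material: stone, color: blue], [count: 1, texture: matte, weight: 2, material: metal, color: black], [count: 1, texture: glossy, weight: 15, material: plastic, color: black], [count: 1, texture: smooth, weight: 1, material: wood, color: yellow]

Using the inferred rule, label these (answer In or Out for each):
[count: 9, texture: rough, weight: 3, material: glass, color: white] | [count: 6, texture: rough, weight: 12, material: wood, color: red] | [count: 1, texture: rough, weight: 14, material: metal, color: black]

In, In, Out

All 'In' examples share one property — count ≥ 2 — and every 'Out' example lacks it.
[count: 9, texture: rough, weight: 3, material: glass, color: white]: count = 9, has this property → In. [count: 6, texture: rough, weight: 12, material: wood, color: red]: count = 6, has this property → In. [count: 1, texture: rough, weight: 14, material: metal, color: black]: count = 1, doesn't qualify → Out.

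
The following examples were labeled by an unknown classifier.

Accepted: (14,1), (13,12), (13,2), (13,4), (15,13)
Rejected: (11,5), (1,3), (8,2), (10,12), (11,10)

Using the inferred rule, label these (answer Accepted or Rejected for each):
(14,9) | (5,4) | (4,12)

All 'Accepted' examples share one property — first ≥ 12 — and every 'Rejected' example lacks it.

Accepted, Rejected, Rejected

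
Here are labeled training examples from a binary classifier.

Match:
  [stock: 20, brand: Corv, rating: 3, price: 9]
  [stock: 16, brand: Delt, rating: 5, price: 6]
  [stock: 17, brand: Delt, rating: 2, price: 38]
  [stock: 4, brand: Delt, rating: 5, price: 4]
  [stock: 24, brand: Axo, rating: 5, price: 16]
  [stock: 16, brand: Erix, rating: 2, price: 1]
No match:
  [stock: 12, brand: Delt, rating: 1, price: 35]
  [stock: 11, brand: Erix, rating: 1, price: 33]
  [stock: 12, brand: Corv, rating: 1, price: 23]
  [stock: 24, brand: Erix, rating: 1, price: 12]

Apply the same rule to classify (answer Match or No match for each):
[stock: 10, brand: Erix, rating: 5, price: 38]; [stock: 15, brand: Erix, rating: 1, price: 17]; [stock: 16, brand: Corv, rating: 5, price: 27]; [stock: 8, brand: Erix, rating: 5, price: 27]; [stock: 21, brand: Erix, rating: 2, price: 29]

One predicate separates the groups cleanly: rating ≥ 2.
Match: [stock: 10, brand: Erix, rating: 5, price: 38], since rating = 5.
No match: [stock: 15, brand: Erix, rating: 1, price: 17], since rating = 1.
Match: [stock: 16, brand: Corv, rating: 5, price: 27], since rating = 5.
Match: [stock: 8, brand: Erix, rating: 5, price: 27], since rating = 5.
Match: [stock: 21, brand: Erix, rating: 2, price: 29], since rating = 2.

Match, No match, Match, Match, Match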